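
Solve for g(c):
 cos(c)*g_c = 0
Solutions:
 g(c) = C1


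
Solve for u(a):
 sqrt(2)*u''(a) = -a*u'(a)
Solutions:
 u(a) = C1 + C2*erf(2^(1/4)*a/2)


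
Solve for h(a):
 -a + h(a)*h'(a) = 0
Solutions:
 h(a) = -sqrt(C1 + a^2)
 h(a) = sqrt(C1 + a^2)


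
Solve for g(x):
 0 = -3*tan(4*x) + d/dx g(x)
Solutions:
 g(x) = C1 - 3*log(cos(4*x))/4


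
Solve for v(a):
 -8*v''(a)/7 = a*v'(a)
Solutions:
 v(a) = C1 + C2*erf(sqrt(7)*a/4)


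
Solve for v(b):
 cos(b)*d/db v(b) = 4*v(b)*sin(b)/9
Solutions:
 v(b) = C1/cos(b)^(4/9)


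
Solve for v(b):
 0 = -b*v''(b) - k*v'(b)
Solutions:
 v(b) = C1 + b^(1 - re(k))*(C2*sin(log(b)*Abs(im(k))) + C3*cos(log(b)*im(k)))


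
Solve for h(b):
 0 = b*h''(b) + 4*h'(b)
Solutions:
 h(b) = C1 + C2/b^3


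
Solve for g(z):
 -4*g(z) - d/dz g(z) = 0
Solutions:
 g(z) = C1*exp(-4*z)


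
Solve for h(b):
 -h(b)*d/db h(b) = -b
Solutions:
 h(b) = -sqrt(C1 + b^2)
 h(b) = sqrt(C1 + b^2)


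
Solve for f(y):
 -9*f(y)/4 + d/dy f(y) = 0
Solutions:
 f(y) = C1*exp(9*y/4)


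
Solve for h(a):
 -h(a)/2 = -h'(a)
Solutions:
 h(a) = C1*exp(a/2)


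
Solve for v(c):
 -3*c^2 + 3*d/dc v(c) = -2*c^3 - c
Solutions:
 v(c) = C1 - c^4/6 + c^3/3 - c^2/6


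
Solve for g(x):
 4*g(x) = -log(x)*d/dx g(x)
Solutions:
 g(x) = C1*exp(-4*li(x))


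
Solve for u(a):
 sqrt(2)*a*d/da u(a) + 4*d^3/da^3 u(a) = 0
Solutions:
 u(a) = C1 + Integral(C2*airyai(-sqrt(2)*a/2) + C3*airybi(-sqrt(2)*a/2), a)


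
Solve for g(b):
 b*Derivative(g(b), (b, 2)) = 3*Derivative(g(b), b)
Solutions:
 g(b) = C1 + C2*b^4


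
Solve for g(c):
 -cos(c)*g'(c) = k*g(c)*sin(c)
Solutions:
 g(c) = C1*exp(k*log(cos(c)))


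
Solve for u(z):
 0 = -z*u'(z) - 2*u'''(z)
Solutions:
 u(z) = C1 + Integral(C2*airyai(-2^(2/3)*z/2) + C3*airybi(-2^(2/3)*z/2), z)


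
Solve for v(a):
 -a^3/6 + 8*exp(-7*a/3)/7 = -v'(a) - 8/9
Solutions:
 v(a) = C1 + a^4/24 - 8*a/9 + 24*exp(-7*a/3)/49


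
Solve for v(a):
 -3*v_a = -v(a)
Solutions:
 v(a) = C1*exp(a/3)


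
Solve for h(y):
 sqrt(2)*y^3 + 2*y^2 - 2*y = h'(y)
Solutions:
 h(y) = C1 + sqrt(2)*y^4/4 + 2*y^3/3 - y^2


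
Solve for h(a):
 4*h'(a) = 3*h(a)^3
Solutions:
 h(a) = -sqrt(2)*sqrt(-1/(C1 + 3*a))
 h(a) = sqrt(2)*sqrt(-1/(C1 + 3*a))


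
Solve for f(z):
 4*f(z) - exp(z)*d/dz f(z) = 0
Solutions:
 f(z) = C1*exp(-4*exp(-z))


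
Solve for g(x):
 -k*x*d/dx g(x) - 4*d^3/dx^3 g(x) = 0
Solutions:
 g(x) = C1 + Integral(C2*airyai(2^(1/3)*x*(-k)^(1/3)/2) + C3*airybi(2^(1/3)*x*(-k)^(1/3)/2), x)


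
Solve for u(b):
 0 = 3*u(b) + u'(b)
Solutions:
 u(b) = C1*exp(-3*b)


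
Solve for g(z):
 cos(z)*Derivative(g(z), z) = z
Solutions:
 g(z) = C1 + Integral(z/cos(z), z)


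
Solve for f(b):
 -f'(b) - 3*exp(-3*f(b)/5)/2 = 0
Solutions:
 f(b) = 5*log(C1 - 9*b/10)/3
 f(b) = 5*log(10^(2/3)*(-3^(1/3) - 3^(5/6)*I)*(C1 - 3*b)^(1/3)/20)
 f(b) = 5*log(10^(2/3)*(-3^(1/3) + 3^(5/6)*I)*(C1 - 3*b)^(1/3)/20)


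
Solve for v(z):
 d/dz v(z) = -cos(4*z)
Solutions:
 v(z) = C1 - sin(4*z)/4


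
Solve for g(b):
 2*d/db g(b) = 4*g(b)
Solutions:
 g(b) = C1*exp(2*b)


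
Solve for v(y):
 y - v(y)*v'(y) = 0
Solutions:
 v(y) = -sqrt(C1 + y^2)
 v(y) = sqrt(C1 + y^2)


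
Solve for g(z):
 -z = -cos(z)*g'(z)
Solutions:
 g(z) = C1 + Integral(z/cos(z), z)


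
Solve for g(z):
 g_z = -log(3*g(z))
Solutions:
 Integral(1/(log(_y) + log(3)), (_y, g(z))) = C1 - z


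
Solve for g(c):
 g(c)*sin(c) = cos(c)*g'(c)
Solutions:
 g(c) = C1/cos(c)


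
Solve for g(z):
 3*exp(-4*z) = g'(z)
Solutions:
 g(z) = C1 - 3*exp(-4*z)/4


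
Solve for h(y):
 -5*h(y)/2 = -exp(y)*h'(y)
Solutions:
 h(y) = C1*exp(-5*exp(-y)/2)


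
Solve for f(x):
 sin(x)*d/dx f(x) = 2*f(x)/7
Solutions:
 f(x) = C1*(cos(x) - 1)^(1/7)/(cos(x) + 1)^(1/7)


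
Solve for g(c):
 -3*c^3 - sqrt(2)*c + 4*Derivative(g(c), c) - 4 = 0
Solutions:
 g(c) = C1 + 3*c^4/16 + sqrt(2)*c^2/8 + c


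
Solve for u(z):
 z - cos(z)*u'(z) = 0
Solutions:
 u(z) = C1 + Integral(z/cos(z), z)


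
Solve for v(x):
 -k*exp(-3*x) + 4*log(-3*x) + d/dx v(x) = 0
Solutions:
 v(x) = C1 - k*exp(-3*x)/3 - 4*x*log(-x) + 4*x*(1 - log(3))


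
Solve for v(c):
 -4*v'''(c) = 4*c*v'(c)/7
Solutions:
 v(c) = C1 + Integral(C2*airyai(-7^(2/3)*c/7) + C3*airybi(-7^(2/3)*c/7), c)


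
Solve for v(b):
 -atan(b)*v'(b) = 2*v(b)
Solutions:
 v(b) = C1*exp(-2*Integral(1/atan(b), b))


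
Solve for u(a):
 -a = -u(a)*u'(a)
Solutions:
 u(a) = -sqrt(C1 + a^2)
 u(a) = sqrt(C1 + a^2)


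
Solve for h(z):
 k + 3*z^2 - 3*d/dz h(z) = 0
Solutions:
 h(z) = C1 + k*z/3 + z^3/3


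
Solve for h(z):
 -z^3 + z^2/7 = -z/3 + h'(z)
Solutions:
 h(z) = C1 - z^4/4 + z^3/21 + z^2/6


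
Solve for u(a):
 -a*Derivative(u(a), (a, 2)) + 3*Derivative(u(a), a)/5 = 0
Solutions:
 u(a) = C1 + C2*a^(8/5)


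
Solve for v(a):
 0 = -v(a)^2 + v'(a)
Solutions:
 v(a) = -1/(C1 + a)


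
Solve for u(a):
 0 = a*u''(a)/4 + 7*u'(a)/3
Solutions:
 u(a) = C1 + C2/a^(25/3)


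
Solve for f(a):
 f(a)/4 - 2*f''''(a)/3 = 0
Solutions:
 f(a) = C1*exp(-6^(1/4)*a/2) + C2*exp(6^(1/4)*a/2) + C3*sin(6^(1/4)*a/2) + C4*cos(6^(1/4)*a/2)


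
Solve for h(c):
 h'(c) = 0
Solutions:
 h(c) = C1


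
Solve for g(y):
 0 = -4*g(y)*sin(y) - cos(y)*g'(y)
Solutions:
 g(y) = C1*cos(y)^4


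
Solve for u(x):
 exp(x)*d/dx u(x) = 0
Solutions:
 u(x) = C1


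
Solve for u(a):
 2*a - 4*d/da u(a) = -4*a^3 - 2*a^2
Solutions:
 u(a) = C1 + a^4/4 + a^3/6 + a^2/4


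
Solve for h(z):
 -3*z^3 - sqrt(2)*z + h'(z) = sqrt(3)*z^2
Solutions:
 h(z) = C1 + 3*z^4/4 + sqrt(3)*z^3/3 + sqrt(2)*z^2/2


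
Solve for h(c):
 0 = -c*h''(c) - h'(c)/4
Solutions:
 h(c) = C1 + C2*c^(3/4)


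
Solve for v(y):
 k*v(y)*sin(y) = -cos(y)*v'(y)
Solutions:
 v(y) = C1*exp(k*log(cos(y)))


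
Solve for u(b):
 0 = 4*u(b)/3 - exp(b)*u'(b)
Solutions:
 u(b) = C1*exp(-4*exp(-b)/3)


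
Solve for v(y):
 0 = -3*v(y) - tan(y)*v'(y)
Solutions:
 v(y) = C1/sin(y)^3


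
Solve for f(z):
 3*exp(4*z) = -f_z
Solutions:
 f(z) = C1 - 3*exp(4*z)/4


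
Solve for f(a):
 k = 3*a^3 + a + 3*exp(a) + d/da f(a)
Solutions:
 f(a) = C1 - 3*a^4/4 - a^2/2 + a*k - 3*exp(a)


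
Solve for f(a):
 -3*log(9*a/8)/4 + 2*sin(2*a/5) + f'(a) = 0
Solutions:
 f(a) = C1 + 3*a*log(a)/4 - 9*a*log(2)/4 - 3*a/4 + 3*a*log(3)/2 + 5*cos(2*a/5)


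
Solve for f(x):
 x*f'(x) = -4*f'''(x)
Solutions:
 f(x) = C1 + Integral(C2*airyai(-2^(1/3)*x/2) + C3*airybi(-2^(1/3)*x/2), x)


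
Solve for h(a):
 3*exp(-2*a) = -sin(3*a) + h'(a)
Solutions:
 h(a) = C1 - cos(3*a)/3 - 3*exp(-2*a)/2


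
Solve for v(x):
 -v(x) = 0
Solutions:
 v(x) = 0


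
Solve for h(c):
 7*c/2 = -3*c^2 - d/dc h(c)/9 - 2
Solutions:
 h(c) = C1 - 9*c^3 - 63*c^2/4 - 18*c


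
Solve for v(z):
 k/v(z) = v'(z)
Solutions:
 v(z) = -sqrt(C1 + 2*k*z)
 v(z) = sqrt(C1 + 2*k*z)


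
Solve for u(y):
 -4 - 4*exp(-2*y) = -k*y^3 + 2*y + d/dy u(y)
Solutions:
 u(y) = C1 + k*y^4/4 - y^2 - 4*y + 2*exp(-2*y)


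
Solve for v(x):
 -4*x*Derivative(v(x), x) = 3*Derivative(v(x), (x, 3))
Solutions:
 v(x) = C1 + Integral(C2*airyai(-6^(2/3)*x/3) + C3*airybi(-6^(2/3)*x/3), x)


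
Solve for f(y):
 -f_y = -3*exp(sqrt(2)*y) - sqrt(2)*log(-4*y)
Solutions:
 f(y) = C1 + sqrt(2)*y*log(-y) + sqrt(2)*y*(-1 + 2*log(2)) + 3*sqrt(2)*exp(sqrt(2)*y)/2


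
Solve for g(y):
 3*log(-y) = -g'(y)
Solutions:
 g(y) = C1 - 3*y*log(-y) + 3*y


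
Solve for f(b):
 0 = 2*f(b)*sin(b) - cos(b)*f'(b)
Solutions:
 f(b) = C1/cos(b)^2


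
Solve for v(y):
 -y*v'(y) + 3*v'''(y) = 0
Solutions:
 v(y) = C1 + Integral(C2*airyai(3^(2/3)*y/3) + C3*airybi(3^(2/3)*y/3), y)


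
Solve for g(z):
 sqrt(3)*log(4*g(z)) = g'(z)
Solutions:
 -sqrt(3)*Integral(1/(log(_y) + 2*log(2)), (_y, g(z)))/3 = C1 - z


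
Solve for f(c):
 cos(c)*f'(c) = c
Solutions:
 f(c) = C1 + Integral(c/cos(c), c)


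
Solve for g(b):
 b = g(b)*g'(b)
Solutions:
 g(b) = -sqrt(C1 + b^2)
 g(b) = sqrt(C1 + b^2)


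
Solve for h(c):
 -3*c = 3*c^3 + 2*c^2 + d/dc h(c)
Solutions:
 h(c) = C1 - 3*c^4/4 - 2*c^3/3 - 3*c^2/2


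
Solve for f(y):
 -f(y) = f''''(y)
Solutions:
 f(y) = (C1*sin(sqrt(2)*y/2) + C2*cos(sqrt(2)*y/2))*exp(-sqrt(2)*y/2) + (C3*sin(sqrt(2)*y/2) + C4*cos(sqrt(2)*y/2))*exp(sqrt(2)*y/2)


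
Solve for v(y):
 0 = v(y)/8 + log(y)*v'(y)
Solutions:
 v(y) = C1*exp(-li(y)/8)


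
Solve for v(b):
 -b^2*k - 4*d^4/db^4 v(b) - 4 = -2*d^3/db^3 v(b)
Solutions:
 v(b) = C1 + C2*b + C3*b^2 + C4*exp(b/2) + b^5*k/120 + b^4*k/12 + b^3*(2*k + 1)/3


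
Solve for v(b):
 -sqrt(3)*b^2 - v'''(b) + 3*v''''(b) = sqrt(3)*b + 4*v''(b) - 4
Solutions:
 v(b) = C1 + C2*b + C3*exp(-b) + C4*exp(4*b/3) - sqrt(3)*b^4/48 - sqrt(3)*b^3/48 + b^2*(32 - 11*sqrt(3))/64


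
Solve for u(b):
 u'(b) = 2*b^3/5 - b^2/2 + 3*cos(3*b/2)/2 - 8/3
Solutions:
 u(b) = C1 + b^4/10 - b^3/6 - 8*b/3 + sin(3*b/2)


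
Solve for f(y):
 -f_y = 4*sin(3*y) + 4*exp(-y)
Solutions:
 f(y) = C1 + 4*cos(3*y)/3 + 4*exp(-y)


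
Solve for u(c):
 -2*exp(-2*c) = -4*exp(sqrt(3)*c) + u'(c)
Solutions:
 u(c) = C1 + 4*sqrt(3)*exp(sqrt(3)*c)/3 + exp(-2*c)


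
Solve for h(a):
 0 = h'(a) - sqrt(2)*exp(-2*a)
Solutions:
 h(a) = C1 - sqrt(2)*exp(-2*a)/2


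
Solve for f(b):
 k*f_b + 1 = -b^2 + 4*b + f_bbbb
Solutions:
 f(b) = C1 + C2*exp(b*k^(1/3)) + C3*exp(b*k^(1/3)*(-1 + sqrt(3)*I)/2) + C4*exp(-b*k^(1/3)*(1 + sqrt(3)*I)/2) - b^3/(3*k) + 2*b^2/k - b/k


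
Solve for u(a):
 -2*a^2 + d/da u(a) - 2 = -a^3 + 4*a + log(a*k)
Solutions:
 u(a) = C1 - a^4/4 + 2*a^3/3 + 2*a^2 + a*log(a*k) + a


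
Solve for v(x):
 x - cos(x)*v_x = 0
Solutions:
 v(x) = C1 + Integral(x/cos(x), x)


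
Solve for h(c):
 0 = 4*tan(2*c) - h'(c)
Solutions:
 h(c) = C1 - 2*log(cos(2*c))


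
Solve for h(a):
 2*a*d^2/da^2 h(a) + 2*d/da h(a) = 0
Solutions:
 h(a) = C1 + C2*log(a)


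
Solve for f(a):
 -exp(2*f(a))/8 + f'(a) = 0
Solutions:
 f(a) = log(-1/(C1 + a))/2 + log(2)
 f(a) = log(-sqrt(-1/(C1 + a))) + log(2)


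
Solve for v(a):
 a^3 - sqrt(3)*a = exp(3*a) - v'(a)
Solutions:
 v(a) = C1 - a^4/4 + sqrt(3)*a^2/2 + exp(3*a)/3


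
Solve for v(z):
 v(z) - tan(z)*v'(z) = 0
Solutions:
 v(z) = C1*sin(z)


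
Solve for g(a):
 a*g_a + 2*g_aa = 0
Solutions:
 g(a) = C1 + C2*erf(a/2)


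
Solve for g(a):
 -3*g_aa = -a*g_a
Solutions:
 g(a) = C1 + C2*erfi(sqrt(6)*a/6)


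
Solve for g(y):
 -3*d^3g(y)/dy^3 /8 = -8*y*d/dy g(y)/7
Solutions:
 g(y) = C1 + Integral(C2*airyai(4*21^(2/3)*y/21) + C3*airybi(4*21^(2/3)*y/21), y)


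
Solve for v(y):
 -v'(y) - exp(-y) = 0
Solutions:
 v(y) = C1 + exp(-y)


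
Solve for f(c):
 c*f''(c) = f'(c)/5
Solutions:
 f(c) = C1 + C2*c^(6/5)


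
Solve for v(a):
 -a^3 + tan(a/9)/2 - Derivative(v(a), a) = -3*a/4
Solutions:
 v(a) = C1 - a^4/4 + 3*a^2/8 - 9*log(cos(a/9))/2


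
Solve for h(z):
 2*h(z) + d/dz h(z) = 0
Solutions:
 h(z) = C1*exp(-2*z)


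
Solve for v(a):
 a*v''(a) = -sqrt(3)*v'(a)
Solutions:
 v(a) = C1 + C2*a^(1 - sqrt(3))


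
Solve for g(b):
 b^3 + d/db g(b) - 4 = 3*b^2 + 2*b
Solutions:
 g(b) = C1 - b^4/4 + b^3 + b^2 + 4*b


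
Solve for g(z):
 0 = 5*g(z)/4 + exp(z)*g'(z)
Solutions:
 g(z) = C1*exp(5*exp(-z)/4)


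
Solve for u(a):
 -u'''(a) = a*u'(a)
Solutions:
 u(a) = C1 + Integral(C2*airyai(-a) + C3*airybi(-a), a)


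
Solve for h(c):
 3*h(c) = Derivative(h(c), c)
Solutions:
 h(c) = C1*exp(3*c)


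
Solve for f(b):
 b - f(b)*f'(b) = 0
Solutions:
 f(b) = -sqrt(C1 + b^2)
 f(b) = sqrt(C1 + b^2)


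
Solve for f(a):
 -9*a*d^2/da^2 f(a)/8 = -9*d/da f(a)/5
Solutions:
 f(a) = C1 + C2*a^(13/5)


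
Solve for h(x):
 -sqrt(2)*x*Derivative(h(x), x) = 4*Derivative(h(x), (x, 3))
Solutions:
 h(x) = C1 + Integral(C2*airyai(-sqrt(2)*x/2) + C3*airybi(-sqrt(2)*x/2), x)


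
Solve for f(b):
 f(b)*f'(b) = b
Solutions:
 f(b) = -sqrt(C1 + b^2)
 f(b) = sqrt(C1 + b^2)


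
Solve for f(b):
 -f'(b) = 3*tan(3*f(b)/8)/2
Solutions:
 f(b) = -8*asin(C1*exp(-9*b/16))/3 + 8*pi/3
 f(b) = 8*asin(C1*exp(-9*b/16))/3


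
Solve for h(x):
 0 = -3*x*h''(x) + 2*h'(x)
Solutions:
 h(x) = C1 + C2*x^(5/3)


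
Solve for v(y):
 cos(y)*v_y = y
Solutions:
 v(y) = C1 + Integral(y/cos(y), y)


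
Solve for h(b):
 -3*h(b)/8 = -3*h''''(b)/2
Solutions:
 h(b) = C1*exp(-sqrt(2)*b/2) + C2*exp(sqrt(2)*b/2) + C3*sin(sqrt(2)*b/2) + C4*cos(sqrt(2)*b/2)


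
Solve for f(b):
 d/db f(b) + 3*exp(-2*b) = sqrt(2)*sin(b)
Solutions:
 f(b) = C1 - sqrt(2)*cos(b) + 3*exp(-2*b)/2


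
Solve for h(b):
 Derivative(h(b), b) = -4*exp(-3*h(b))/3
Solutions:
 h(b) = log(C1 - 4*b)/3
 h(b) = log((-1 - sqrt(3)*I)*(C1 - 4*b)^(1/3)/2)
 h(b) = log((-1 + sqrt(3)*I)*(C1 - 4*b)^(1/3)/2)


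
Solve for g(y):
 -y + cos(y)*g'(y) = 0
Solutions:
 g(y) = C1 + Integral(y/cos(y), y)


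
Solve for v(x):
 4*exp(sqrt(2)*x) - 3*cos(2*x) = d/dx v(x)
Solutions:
 v(x) = C1 + 2*sqrt(2)*exp(sqrt(2)*x) - 3*sin(2*x)/2


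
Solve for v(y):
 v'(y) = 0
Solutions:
 v(y) = C1


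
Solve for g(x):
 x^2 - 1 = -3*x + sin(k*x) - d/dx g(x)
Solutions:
 g(x) = C1 - x^3/3 - 3*x^2/2 + x - cos(k*x)/k


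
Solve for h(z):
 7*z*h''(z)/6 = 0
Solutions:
 h(z) = C1 + C2*z


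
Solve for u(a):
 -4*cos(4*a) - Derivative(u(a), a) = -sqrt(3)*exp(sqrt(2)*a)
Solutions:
 u(a) = C1 + sqrt(6)*exp(sqrt(2)*a)/2 - sin(4*a)


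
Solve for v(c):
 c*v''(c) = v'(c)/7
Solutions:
 v(c) = C1 + C2*c^(8/7)


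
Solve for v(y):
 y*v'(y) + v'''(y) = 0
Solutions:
 v(y) = C1 + Integral(C2*airyai(-y) + C3*airybi(-y), y)


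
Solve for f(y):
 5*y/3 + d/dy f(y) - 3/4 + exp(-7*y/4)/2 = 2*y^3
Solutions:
 f(y) = C1 + y^4/2 - 5*y^2/6 + 3*y/4 + 2*exp(-7*y/4)/7


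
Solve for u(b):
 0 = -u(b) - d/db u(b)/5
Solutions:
 u(b) = C1*exp(-5*b)


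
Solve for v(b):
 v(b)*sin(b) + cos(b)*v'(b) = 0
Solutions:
 v(b) = C1*cos(b)


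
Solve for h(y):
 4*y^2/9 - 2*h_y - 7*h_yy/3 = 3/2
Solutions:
 h(y) = C1 + C2*exp(-6*y/7) + 2*y^3/27 - 7*y^2/27 - 47*y/324


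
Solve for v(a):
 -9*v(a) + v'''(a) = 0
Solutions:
 v(a) = C3*exp(3^(2/3)*a) + (C1*sin(3*3^(1/6)*a/2) + C2*cos(3*3^(1/6)*a/2))*exp(-3^(2/3)*a/2)


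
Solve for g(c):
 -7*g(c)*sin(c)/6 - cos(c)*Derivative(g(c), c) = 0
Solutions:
 g(c) = C1*cos(c)^(7/6)


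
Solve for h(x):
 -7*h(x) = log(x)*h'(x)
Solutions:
 h(x) = C1*exp(-7*li(x))


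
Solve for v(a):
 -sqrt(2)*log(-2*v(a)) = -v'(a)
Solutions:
 -sqrt(2)*Integral(1/(log(-_y) + log(2)), (_y, v(a)))/2 = C1 - a


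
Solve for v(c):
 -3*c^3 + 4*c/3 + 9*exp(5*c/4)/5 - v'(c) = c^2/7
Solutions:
 v(c) = C1 - 3*c^4/4 - c^3/21 + 2*c^2/3 + 36*exp(5*c/4)/25


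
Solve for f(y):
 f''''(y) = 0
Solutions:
 f(y) = C1 + C2*y + C3*y^2 + C4*y^3


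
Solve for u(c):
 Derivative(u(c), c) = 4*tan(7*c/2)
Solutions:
 u(c) = C1 - 8*log(cos(7*c/2))/7


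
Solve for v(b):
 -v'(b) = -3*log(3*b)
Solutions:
 v(b) = C1 + 3*b*log(b) - 3*b + b*log(27)


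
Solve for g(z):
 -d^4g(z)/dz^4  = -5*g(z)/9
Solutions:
 g(z) = C1*exp(-sqrt(3)*5^(1/4)*z/3) + C2*exp(sqrt(3)*5^(1/4)*z/3) + C3*sin(sqrt(3)*5^(1/4)*z/3) + C4*cos(sqrt(3)*5^(1/4)*z/3)


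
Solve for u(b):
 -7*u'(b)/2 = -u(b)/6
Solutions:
 u(b) = C1*exp(b/21)


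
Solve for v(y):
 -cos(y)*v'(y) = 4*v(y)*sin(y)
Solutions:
 v(y) = C1*cos(y)^4


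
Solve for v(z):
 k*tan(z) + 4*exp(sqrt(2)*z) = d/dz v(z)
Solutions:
 v(z) = C1 - k*log(cos(z)) + 2*sqrt(2)*exp(sqrt(2)*z)


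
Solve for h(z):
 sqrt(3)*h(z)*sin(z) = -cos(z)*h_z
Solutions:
 h(z) = C1*cos(z)^(sqrt(3))


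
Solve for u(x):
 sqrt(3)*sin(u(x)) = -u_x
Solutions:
 u(x) = -acos((-C1 - exp(2*sqrt(3)*x))/(C1 - exp(2*sqrt(3)*x))) + 2*pi
 u(x) = acos((-C1 - exp(2*sqrt(3)*x))/(C1 - exp(2*sqrt(3)*x)))


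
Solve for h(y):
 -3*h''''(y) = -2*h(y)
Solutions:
 h(y) = C1*exp(-2^(1/4)*3^(3/4)*y/3) + C2*exp(2^(1/4)*3^(3/4)*y/3) + C3*sin(2^(1/4)*3^(3/4)*y/3) + C4*cos(2^(1/4)*3^(3/4)*y/3)


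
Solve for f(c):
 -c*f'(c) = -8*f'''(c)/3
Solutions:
 f(c) = C1 + Integral(C2*airyai(3^(1/3)*c/2) + C3*airybi(3^(1/3)*c/2), c)


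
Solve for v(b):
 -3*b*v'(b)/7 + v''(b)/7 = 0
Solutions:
 v(b) = C1 + C2*erfi(sqrt(6)*b/2)


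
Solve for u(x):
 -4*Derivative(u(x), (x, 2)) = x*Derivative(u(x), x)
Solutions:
 u(x) = C1 + C2*erf(sqrt(2)*x/4)


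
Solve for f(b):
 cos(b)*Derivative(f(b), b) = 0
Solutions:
 f(b) = C1


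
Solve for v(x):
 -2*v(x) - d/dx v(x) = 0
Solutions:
 v(x) = C1*exp(-2*x)


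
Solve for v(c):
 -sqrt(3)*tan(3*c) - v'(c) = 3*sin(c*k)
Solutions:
 v(c) = C1 - 3*Piecewise((-cos(c*k)/k, Ne(k, 0)), (0, True)) + sqrt(3)*log(cos(3*c))/3


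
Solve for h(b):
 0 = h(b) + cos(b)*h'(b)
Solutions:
 h(b) = C1*sqrt(sin(b) - 1)/sqrt(sin(b) + 1)


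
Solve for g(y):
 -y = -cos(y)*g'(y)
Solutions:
 g(y) = C1 + Integral(y/cos(y), y)


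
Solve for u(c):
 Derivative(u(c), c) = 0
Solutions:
 u(c) = C1


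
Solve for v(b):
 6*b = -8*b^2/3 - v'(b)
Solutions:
 v(b) = C1 - 8*b^3/9 - 3*b^2


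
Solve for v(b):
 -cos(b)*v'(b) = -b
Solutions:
 v(b) = C1 + Integral(b/cos(b), b)


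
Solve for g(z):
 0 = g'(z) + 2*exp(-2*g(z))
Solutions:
 g(z) = log(-sqrt(C1 - 4*z))
 g(z) = log(C1 - 4*z)/2


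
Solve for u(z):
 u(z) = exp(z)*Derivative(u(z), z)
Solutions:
 u(z) = C1*exp(-exp(-z))


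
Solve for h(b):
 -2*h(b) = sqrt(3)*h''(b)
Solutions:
 h(b) = C1*sin(sqrt(2)*3^(3/4)*b/3) + C2*cos(sqrt(2)*3^(3/4)*b/3)


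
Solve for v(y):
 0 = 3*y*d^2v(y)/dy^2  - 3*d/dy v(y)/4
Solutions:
 v(y) = C1 + C2*y^(5/4)


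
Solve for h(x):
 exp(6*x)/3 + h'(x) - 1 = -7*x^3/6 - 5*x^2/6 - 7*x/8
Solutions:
 h(x) = C1 - 7*x^4/24 - 5*x^3/18 - 7*x^2/16 + x - exp(6*x)/18


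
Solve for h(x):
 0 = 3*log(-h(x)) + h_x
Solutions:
 -li(-h(x)) = C1 - 3*x


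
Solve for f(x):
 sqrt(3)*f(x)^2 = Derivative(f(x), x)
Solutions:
 f(x) = -1/(C1 + sqrt(3)*x)


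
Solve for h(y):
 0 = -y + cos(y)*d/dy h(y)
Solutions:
 h(y) = C1 + Integral(y/cos(y), y)


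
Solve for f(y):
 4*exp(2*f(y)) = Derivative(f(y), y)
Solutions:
 f(y) = log(-sqrt(-1/(C1 + 4*y))) - log(2)/2
 f(y) = log(-1/(C1 + 4*y))/2 - log(2)/2


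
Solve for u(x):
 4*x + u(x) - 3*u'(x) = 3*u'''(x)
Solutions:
 u(x) = C1*exp(-x*(-2*18^(1/3)/(3 + sqrt(21))^(1/3) + 12^(1/3)*(3 + sqrt(21))^(1/3))/12)*sin(2^(1/3)*3^(1/6)*x*(6/(3 + sqrt(21))^(1/3) + 2^(1/3)*3^(2/3)*(3 + sqrt(21))^(1/3))/12) + C2*exp(-x*(-2*18^(1/3)/(3 + sqrt(21))^(1/3) + 12^(1/3)*(3 + sqrt(21))^(1/3))/12)*cos(2^(1/3)*3^(1/6)*x*(6/(3 + sqrt(21))^(1/3) + 2^(1/3)*3^(2/3)*(3 + sqrt(21))^(1/3))/12) + C3*exp(x*(-2*18^(1/3)/(3 + sqrt(21))^(1/3) + 12^(1/3)*(3 + sqrt(21))^(1/3))/6) - 4*x - 12


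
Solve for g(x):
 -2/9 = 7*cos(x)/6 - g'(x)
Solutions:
 g(x) = C1 + 2*x/9 + 7*sin(x)/6


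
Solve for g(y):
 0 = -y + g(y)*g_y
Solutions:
 g(y) = -sqrt(C1 + y^2)
 g(y) = sqrt(C1 + y^2)


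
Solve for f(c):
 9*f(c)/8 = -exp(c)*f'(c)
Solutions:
 f(c) = C1*exp(9*exp(-c)/8)


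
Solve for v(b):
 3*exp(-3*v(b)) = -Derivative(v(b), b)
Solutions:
 v(b) = log(C1 - 9*b)/3
 v(b) = log((-3^(1/3) - 3^(5/6)*I)*(C1 - 3*b)^(1/3)/2)
 v(b) = log((-3^(1/3) + 3^(5/6)*I)*(C1 - 3*b)^(1/3)/2)


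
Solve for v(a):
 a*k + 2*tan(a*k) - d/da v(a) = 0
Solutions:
 v(a) = C1 + a^2*k/2 + 2*Piecewise((-log(cos(a*k))/k, Ne(k, 0)), (0, True))


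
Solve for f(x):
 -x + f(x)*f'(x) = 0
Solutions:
 f(x) = -sqrt(C1 + x^2)
 f(x) = sqrt(C1 + x^2)


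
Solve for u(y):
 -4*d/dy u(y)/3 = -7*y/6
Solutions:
 u(y) = C1 + 7*y^2/16


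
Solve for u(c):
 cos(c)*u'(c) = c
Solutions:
 u(c) = C1 + Integral(c/cos(c), c)


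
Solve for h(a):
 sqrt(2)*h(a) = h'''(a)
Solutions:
 h(a) = C3*exp(2^(1/6)*a) + (C1*sin(2^(1/6)*sqrt(3)*a/2) + C2*cos(2^(1/6)*sqrt(3)*a/2))*exp(-2^(1/6)*a/2)


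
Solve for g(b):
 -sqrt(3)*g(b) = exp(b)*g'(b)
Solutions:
 g(b) = C1*exp(sqrt(3)*exp(-b))


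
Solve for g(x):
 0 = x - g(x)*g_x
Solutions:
 g(x) = -sqrt(C1 + x^2)
 g(x) = sqrt(C1 + x^2)


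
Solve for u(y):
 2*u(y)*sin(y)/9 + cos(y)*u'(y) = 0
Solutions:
 u(y) = C1*cos(y)^(2/9)


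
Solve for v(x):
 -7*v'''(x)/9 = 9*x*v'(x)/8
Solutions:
 v(x) = C1 + Integral(C2*airyai(-3*3^(1/3)*7^(2/3)*x/14) + C3*airybi(-3*3^(1/3)*7^(2/3)*x/14), x)


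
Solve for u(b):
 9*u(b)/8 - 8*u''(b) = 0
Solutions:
 u(b) = C1*exp(-3*b/8) + C2*exp(3*b/8)


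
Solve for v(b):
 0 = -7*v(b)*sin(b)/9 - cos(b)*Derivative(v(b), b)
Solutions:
 v(b) = C1*cos(b)^(7/9)


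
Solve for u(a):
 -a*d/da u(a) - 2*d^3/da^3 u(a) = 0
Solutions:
 u(a) = C1 + Integral(C2*airyai(-2^(2/3)*a/2) + C3*airybi(-2^(2/3)*a/2), a)


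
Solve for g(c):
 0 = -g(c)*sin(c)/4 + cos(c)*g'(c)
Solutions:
 g(c) = C1/cos(c)^(1/4)


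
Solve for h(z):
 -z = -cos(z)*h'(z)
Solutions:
 h(z) = C1 + Integral(z/cos(z), z)


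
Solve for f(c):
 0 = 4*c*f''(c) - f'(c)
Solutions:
 f(c) = C1 + C2*c^(5/4)


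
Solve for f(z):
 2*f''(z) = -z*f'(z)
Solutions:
 f(z) = C1 + C2*erf(z/2)


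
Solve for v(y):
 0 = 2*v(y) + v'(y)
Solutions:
 v(y) = C1*exp(-2*y)


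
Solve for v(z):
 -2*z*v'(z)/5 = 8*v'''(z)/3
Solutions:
 v(z) = C1 + Integral(C2*airyai(-150^(1/3)*z/10) + C3*airybi(-150^(1/3)*z/10), z)


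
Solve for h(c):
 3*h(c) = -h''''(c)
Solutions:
 h(c) = (C1*sin(sqrt(2)*3^(1/4)*c/2) + C2*cos(sqrt(2)*3^(1/4)*c/2))*exp(-sqrt(2)*3^(1/4)*c/2) + (C3*sin(sqrt(2)*3^(1/4)*c/2) + C4*cos(sqrt(2)*3^(1/4)*c/2))*exp(sqrt(2)*3^(1/4)*c/2)


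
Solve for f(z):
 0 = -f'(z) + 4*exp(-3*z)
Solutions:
 f(z) = C1 - 4*exp(-3*z)/3


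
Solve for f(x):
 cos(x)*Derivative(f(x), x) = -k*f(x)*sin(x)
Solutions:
 f(x) = C1*exp(k*log(cos(x)))


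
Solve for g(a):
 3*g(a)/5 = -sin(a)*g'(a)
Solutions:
 g(a) = C1*(cos(a) + 1)^(3/10)/(cos(a) - 1)^(3/10)


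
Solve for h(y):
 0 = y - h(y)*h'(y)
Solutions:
 h(y) = -sqrt(C1 + y^2)
 h(y) = sqrt(C1 + y^2)


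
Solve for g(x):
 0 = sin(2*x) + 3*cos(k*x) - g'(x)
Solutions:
 g(x) = C1 - cos(2*x)/2 + 3*sin(k*x)/k


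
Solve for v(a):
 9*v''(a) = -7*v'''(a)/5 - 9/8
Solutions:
 v(a) = C1 + C2*a + C3*exp(-45*a/7) - a^2/16


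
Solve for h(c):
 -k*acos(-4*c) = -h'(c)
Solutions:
 h(c) = C1 + k*(c*acos(-4*c) + sqrt(1 - 16*c^2)/4)


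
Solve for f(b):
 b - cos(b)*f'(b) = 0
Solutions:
 f(b) = C1 + Integral(b/cos(b), b)


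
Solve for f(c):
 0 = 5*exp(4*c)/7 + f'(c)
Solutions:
 f(c) = C1 - 5*exp(4*c)/28


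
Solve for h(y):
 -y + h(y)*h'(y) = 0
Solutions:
 h(y) = -sqrt(C1 + y^2)
 h(y) = sqrt(C1 + y^2)


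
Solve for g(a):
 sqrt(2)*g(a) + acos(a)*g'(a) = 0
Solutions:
 g(a) = C1*exp(-sqrt(2)*Integral(1/acos(a), a))


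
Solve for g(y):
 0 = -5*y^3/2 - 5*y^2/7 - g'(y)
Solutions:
 g(y) = C1 - 5*y^4/8 - 5*y^3/21


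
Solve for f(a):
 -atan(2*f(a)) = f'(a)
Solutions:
 Integral(1/atan(2*_y), (_y, f(a))) = C1 - a


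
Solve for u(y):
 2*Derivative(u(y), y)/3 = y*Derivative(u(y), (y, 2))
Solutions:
 u(y) = C1 + C2*y^(5/3)


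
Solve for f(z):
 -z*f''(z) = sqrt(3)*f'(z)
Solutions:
 f(z) = C1 + C2*z^(1 - sqrt(3))


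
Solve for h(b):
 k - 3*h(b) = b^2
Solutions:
 h(b) = -b^2/3 + k/3


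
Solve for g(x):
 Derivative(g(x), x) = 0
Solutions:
 g(x) = C1


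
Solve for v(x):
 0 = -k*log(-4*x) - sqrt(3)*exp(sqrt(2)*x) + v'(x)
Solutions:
 v(x) = C1 + k*x*log(-x) + k*x*(-1 + 2*log(2)) + sqrt(6)*exp(sqrt(2)*x)/2


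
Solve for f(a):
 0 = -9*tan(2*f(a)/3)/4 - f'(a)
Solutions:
 f(a) = -3*asin(C1*exp(-3*a/2))/2 + 3*pi/2
 f(a) = 3*asin(C1*exp(-3*a/2))/2


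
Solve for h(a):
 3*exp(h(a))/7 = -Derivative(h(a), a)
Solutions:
 h(a) = log(1/(C1 + 3*a)) + log(7)


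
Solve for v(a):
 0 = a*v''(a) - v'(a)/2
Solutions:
 v(a) = C1 + C2*a^(3/2)


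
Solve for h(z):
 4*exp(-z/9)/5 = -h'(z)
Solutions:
 h(z) = C1 + 36*exp(-z/9)/5


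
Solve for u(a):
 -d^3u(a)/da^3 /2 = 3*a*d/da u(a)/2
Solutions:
 u(a) = C1 + Integral(C2*airyai(-3^(1/3)*a) + C3*airybi(-3^(1/3)*a), a)


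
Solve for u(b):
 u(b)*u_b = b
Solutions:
 u(b) = -sqrt(C1 + b^2)
 u(b) = sqrt(C1 + b^2)


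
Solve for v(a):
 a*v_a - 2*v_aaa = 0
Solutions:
 v(a) = C1 + Integral(C2*airyai(2^(2/3)*a/2) + C3*airybi(2^(2/3)*a/2), a)


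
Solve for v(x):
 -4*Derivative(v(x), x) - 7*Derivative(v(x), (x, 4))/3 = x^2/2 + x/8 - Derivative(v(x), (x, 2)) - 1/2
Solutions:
 v(x) = C1 + C2*exp(7^(1/3)*x*(7^(1/3)/(sqrt(1757) + 42)^(1/3) + (sqrt(1757) + 42)^(1/3))/14)*sin(sqrt(3)*7^(1/3)*x*(-(sqrt(1757) + 42)^(1/3) + 7^(1/3)/(sqrt(1757) + 42)^(1/3))/14) + C3*exp(7^(1/3)*x*(7^(1/3)/(sqrt(1757) + 42)^(1/3) + (sqrt(1757) + 42)^(1/3))/14)*cos(sqrt(3)*7^(1/3)*x*(-(sqrt(1757) + 42)^(1/3) + 7^(1/3)/(sqrt(1757) + 42)^(1/3))/14) + C4*exp(-7^(1/3)*x*(7^(1/3)/(sqrt(1757) + 42)^(1/3) + (sqrt(1757) + 42)^(1/3))/7) - x^3/24 - 3*x^2/64 + 13*x/128


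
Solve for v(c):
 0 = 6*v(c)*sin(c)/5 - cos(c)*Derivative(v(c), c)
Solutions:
 v(c) = C1/cos(c)^(6/5)


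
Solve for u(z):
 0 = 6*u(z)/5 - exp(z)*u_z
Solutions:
 u(z) = C1*exp(-6*exp(-z)/5)


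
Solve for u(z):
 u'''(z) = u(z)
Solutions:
 u(z) = C3*exp(z) + (C1*sin(sqrt(3)*z/2) + C2*cos(sqrt(3)*z/2))*exp(-z/2)


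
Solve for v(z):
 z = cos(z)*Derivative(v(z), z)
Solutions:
 v(z) = C1 + Integral(z/cos(z), z)


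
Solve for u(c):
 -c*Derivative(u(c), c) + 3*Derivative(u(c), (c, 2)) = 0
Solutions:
 u(c) = C1 + C2*erfi(sqrt(6)*c/6)


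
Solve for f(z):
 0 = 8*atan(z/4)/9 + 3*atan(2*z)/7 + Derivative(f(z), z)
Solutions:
 f(z) = C1 - 8*z*atan(z/4)/9 - 3*z*atan(2*z)/7 + 16*log(z^2 + 16)/9 + 3*log(4*z^2 + 1)/28


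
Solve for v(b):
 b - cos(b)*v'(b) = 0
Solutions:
 v(b) = C1 + Integral(b/cos(b), b)


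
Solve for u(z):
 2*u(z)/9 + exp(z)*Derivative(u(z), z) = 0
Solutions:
 u(z) = C1*exp(2*exp(-z)/9)


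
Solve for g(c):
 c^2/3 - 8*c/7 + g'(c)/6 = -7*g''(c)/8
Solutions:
 g(c) = C1 + C2*exp(-4*c/21) - 2*c^3/3 + 195*c^2/14 - 585*c/4


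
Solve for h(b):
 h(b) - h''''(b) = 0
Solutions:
 h(b) = C1*exp(-b) + C2*exp(b) + C3*sin(b) + C4*cos(b)


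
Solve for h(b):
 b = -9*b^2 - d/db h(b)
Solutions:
 h(b) = C1 - 3*b^3 - b^2/2


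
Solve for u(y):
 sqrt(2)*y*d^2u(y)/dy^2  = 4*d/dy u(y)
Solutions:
 u(y) = C1 + C2*y^(1 + 2*sqrt(2))


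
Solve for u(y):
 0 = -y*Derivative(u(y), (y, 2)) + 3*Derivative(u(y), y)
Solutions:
 u(y) = C1 + C2*y^4


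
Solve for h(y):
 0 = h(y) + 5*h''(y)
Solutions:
 h(y) = C1*sin(sqrt(5)*y/5) + C2*cos(sqrt(5)*y/5)


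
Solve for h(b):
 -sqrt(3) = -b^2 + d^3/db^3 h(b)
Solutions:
 h(b) = C1 + C2*b + C3*b^2 + b^5/60 - sqrt(3)*b^3/6


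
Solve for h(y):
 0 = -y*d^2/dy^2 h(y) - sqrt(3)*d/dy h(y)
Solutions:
 h(y) = C1 + C2*y^(1 - sqrt(3))


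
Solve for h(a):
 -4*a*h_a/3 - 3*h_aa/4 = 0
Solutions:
 h(a) = C1 + C2*erf(2*sqrt(2)*a/3)


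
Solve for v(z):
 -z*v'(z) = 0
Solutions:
 v(z) = C1


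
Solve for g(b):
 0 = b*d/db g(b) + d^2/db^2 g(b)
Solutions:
 g(b) = C1 + C2*erf(sqrt(2)*b/2)


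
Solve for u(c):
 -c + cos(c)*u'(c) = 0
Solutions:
 u(c) = C1 + Integral(c/cos(c), c)


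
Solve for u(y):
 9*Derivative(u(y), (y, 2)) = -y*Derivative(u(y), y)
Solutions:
 u(y) = C1 + C2*erf(sqrt(2)*y/6)


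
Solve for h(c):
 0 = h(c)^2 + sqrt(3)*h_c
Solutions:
 h(c) = 3/(C1 + sqrt(3)*c)


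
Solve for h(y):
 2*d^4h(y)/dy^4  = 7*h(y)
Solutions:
 h(y) = C1*exp(-2^(3/4)*7^(1/4)*y/2) + C2*exp(2^(3/4)*7^(1/4)*y/2) + C3*sin(2^(3/4)*7^(1/4)*y/2) + C4*cos(2^(3/4)*7^(1/4)*y/2)


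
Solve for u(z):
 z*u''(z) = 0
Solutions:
 u(z) = C1 + C2*z


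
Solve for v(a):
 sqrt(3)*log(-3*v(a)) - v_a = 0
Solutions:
 -sqrt(3)*Integral(1/(log(-_y) + log(3)), (_y, v(a)))/3 = C1 - a


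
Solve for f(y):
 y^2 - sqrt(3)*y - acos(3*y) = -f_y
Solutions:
 f(y) = C1 - y^3/3 + sqrt(3)*y^2/2 + y*acos(3*y) - sqrt(1 - 9*y^2)/3


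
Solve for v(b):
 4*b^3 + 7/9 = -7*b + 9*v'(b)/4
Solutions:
 v(b) = C1 + 4*b^4/9 + 14*b^2/9 + 28*b/81


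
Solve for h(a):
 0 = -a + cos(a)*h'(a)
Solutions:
 h(a) = C1 + Integral(a/cos(a), a)


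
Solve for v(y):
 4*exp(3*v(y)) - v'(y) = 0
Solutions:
 v(y) = log(-1/(C1 + 12*y))/3
 v(y) = log((-1/(C1 + 4*y))^(1/3)*(-3^(2/3) - 3*3^(1/6)*I)/6)
 v(y) = log((-1/(C1 + 4*y))^(1/3)*(-3^(2/3) + 3*3^(1/6)*I)/6)


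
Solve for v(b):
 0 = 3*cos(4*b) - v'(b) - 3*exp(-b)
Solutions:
 v(b) = C1 + 3*sin(4*b)/4 + 3*exp(-b)


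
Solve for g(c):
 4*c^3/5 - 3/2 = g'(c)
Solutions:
 g(c) = C1 + c^4/5 - 3*c/2


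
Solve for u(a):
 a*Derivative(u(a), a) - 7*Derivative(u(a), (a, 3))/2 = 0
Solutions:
 u(a) = C1 + Integral(C2*airyai(2^(1/3)*7^(2/3)*a/7) + C3*airybi(2^(1/3)*7^(2/3)*a/7), a)


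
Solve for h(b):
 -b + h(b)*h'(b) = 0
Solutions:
 h(b) = -sqrt(C1 + b^2)
 h(b) = sqrt(C1 + b^2)


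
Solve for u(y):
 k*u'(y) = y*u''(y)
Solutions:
 u(y) = C1 + y^(re(k) + 1)*(C2*sin(log(y)*Abs(im(k))) + C3*cos(log(y)*im(k)))


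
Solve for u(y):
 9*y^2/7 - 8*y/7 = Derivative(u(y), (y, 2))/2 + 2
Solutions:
 u(y) = C1 + C2*y + 3*y^4/14 - 8*y^3/21 - 2*y^2


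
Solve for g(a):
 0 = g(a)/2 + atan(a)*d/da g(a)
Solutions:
 g(a) = C1*exp(-Integral(1/atan(a), a)/2)


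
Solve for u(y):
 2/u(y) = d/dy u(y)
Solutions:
 u(y) = -sqrt(C1 + 4*y)
 u(y) = sqrt(C1 + 4*y)


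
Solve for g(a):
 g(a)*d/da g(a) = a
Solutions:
 g(a) = -sqrt(C1 + a^2)
 g(a) = sqrt(C1 + a^2)


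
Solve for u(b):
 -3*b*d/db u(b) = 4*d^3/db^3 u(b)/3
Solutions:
 u(b) = C1 + Integral(C2*airyai(-2^(1/3)*3^(2/3)*b/2) + C3*airybi(-2^(1/3)*3^(2/3)*b/2), b)


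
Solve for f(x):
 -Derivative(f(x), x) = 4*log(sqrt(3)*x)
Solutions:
 f(x) = C1 - 4*x*log(x) - x*log(9) + 4*x


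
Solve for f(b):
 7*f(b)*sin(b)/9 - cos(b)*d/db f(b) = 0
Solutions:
 f(b) = C1/cos(b)^(7/9)


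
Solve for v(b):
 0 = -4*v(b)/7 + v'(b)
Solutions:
 v(b) = C1*exp(4*b/7)


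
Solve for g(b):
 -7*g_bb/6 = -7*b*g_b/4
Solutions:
 g(b) = C1 + C2*erfi(sqrt(3)*b/2)


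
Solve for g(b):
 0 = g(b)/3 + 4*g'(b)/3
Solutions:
 g(b) = C1*exp(-b/4)


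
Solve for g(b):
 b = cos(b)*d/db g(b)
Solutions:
 g(b) = C1 + Integral(b/cos(b), b)


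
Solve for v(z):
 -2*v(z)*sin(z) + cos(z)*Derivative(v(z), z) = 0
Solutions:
 v(z) = C1/cos(z)^2


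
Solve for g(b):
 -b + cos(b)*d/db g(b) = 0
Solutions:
 g(b) = C1 + Integral(b/cos(b), b)


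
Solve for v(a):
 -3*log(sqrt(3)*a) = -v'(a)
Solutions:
 v(a) = C1 + 3*a*log(a) - 3*a + 3*a*log(3)/2


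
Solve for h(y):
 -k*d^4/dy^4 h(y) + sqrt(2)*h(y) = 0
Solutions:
 h(y) = C1*exp(-2^(1/8)*y*(1/k)^(1/4)) + C2*exp(2^(1/8)*y*(1/k)^(1/4)) + C3*exp(-2^(1/8)*I*y*(1/k)^(1/4)) + C4*exp(2^(1/8)*I*y*(1/k)^(1/4))


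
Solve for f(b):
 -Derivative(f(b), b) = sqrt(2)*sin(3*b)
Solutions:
 f(b) = C1 + sqrt(2)*cos(3*b)/3


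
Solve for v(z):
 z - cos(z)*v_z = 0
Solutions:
 v(z) = C1 + Integral(z/cos(z), z)


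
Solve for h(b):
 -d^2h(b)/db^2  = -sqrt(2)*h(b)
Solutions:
 h(b) = C1*exp(-2^(1/4)*b) + C2*exp(2^(1/4)*b)


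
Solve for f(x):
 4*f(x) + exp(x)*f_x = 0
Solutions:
 f(x) = C1*exp(4*exp(-x))


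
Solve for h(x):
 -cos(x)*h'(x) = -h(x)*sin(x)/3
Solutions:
 h(x) = C1/cos(x)^(1/3)


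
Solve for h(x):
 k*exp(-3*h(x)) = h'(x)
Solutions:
 h(x) = log(C1 + 3*k*x)/3
 h(x) = log((-3^(1/3) - 3^(5/6)*I)*(C1 + k*x)^(1/3)/2)
 h(x) = log((-3^(1/3) + 3^(5/6)*I)*(C1 + k*x)^(1/3)/2)


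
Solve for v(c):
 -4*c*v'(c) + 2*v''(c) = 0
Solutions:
 v(c) = C1 + C2*erfi(c)


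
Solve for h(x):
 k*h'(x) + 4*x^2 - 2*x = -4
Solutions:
 h(x) = C1 - 4*x^3/(3*k) + x^2/k - 4*x/k


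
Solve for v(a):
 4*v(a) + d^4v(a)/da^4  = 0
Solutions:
 v(a) = (C1*sin(a) + C2*cos(a))*exp(-a) + (C3*sin(a) + C4*cos(a))*exp(a)


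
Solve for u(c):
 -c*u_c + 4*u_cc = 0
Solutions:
 u(c) = C1 + C2*erfi(sqrt(2)*c/4)


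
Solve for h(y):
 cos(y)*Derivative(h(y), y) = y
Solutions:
 h(y) = C1 + Integral(y/cos(y), y)


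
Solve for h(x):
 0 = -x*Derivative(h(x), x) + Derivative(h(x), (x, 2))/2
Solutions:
 h(x) = C1 + C2*erfi(x)


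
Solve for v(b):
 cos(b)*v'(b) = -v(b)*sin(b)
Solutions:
 v(b) = C1*cos(b)


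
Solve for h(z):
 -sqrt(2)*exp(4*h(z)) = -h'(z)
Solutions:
 h(z) = log(-(-1/(C1 + 4*sqrt(2)*z))^(1/4))
 h(z) = log(-1/(C1 + 4*sqrt(2)*z))/4
 h(z) = log(-I*(-1/(C1 + 4*sqrt(2)*z))^(1/4))
 h(z) = log(I*(-1/(C1 + 4*sqrt(2)*z))^(1/4))


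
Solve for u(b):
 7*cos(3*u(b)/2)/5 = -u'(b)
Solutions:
 7*b/5 - log(sin(3*u(b)/2) - 1)/3 + log(sin(3*u(b)/2) + 1)/3 = C1


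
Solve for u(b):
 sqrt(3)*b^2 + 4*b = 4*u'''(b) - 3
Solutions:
 u(b) = C1 + C2*b + C3*b^2 + sqrt(3)*b^5/240 + b^4/24 + b^3/8


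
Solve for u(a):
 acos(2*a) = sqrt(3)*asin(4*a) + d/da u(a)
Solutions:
 u(a) = C1 + a*acos(2*a) - sqrt(1 - 4*a^2)/2 - sqrt(3)*(a*asin(4*a) + sqrt(1 - 16*a^2)/4)


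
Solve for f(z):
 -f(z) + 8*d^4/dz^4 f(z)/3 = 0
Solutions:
 f(z) = C1*exp(-6^(1/4)*z/2) + C2*exp(6^(1/4)*z/2) + C3*sin(6^(1/4)*z/2) + C4*cos(6^(1/4)*z/2)


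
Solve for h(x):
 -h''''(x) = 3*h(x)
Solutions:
 h(x) = (C1*sin(sqrt(2)*3^(1/4)*x/2) + C2*cos(sqrt(2)*3^(1/4)*x/2))*exp(-sqrt(2)*3^(1/4)*x/2) + (C3*sin(sqrt(2)*3^(1/4)*x/2) + C4*cos(sqrt(2)*3^(1/4)*x/2))*exp(sqrt(2)*3^(1/4)*x/2)


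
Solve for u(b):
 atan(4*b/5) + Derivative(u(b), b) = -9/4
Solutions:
 u(b) = C1 - b*atan(4*b/5) - 9*b/4 + 5*log(16*b^2 + 25)/8


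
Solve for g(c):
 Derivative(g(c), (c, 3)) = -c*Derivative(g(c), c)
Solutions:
 g(c) = C1 + Integral(C2*airyai(-c) + C3*airybi(-c), c)


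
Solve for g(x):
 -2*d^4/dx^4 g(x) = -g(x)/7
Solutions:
 g(x) = C1*exp(-14^(3/4)*x/14) + C2*exp(14^(3/4)*x/14) + C3*sin(14^(3/4)*x/14) + C4*cos(14^(3/4)*x/14)


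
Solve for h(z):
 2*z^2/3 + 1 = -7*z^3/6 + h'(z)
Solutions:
 h(z) = C1 + 7*z^4/24 + 2*z^3/9 + z


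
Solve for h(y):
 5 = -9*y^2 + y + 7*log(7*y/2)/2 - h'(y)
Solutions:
 h(y) = C1 - 3*y^3 + y^2/2 + 7*y*log(y)/2 - 17*y/2 - 4*y*log(2) + y*log(14)/2 + 3*y*log(7)


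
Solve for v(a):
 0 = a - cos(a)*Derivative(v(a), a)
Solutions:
 v(a) = C1 + Integral(a/cos(a), a)


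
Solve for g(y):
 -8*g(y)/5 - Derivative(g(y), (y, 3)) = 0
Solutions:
 g(y) = C3*exp(-2*5^(2/3)*y/5) + (C1*sin(sqrt(3)*5^(2/3)*y/5) + C2*cos(sqrt(3)*5^(2/3)*y/5))*exp(5^(2/3)*y/5)


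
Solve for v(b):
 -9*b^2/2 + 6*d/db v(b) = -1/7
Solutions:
 v(b) = C1 + b^3/4 - b/42


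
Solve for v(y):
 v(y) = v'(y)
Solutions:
 v(y) = C1*exp(y)


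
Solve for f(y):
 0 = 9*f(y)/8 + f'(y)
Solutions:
 f(y) = C1*exp(-9*y/8)


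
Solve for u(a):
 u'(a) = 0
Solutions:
 u(a) = C1


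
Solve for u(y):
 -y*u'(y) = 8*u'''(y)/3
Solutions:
 u(y) = C1 + Integral(C2*airyai(-3^(1/3)*y/2) + C3*airybi(-3^(1/3)*y/2), y)


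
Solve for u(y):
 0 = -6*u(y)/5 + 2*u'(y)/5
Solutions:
 u(y) = C1*exp(3*y)


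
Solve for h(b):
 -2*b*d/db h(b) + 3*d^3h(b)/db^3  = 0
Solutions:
 h(b) = C1 + Integral(C2*airyai(2^(1/3)*3^(2/3)*b/3) + C3*airybi(2^(1/3)*3^(2/3)*b/3), b)


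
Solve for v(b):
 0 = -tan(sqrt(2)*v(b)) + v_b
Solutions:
 v(b) = sqrt(2)*(pi - asin(C1*exp(sqrt(2)*b)))/2
 v(b) = sqrt(2)*asin(C1*exp(sqrt(2)*b))/2


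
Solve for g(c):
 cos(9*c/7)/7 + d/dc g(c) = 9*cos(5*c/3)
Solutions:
 g(c) = C1 - sin(9*c/7)/9 + 27*sin(5*c/3)/5


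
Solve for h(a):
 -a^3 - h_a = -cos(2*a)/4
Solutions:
 h(a) = C1 - a^4/4 + sin(2*a)/8


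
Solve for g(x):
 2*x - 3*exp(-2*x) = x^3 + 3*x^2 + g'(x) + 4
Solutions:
 g(x) = C1 - x^4/4 - x^3 + x^2 - 4*x + 3*exp(-2*x)/2


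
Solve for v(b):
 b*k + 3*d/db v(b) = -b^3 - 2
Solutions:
 v(b) = C1 - b^4/12 - b^2*k/6 - 2*b/3


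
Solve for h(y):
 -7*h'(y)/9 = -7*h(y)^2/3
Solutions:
 h(y) = -1/(C1 + 3*y)


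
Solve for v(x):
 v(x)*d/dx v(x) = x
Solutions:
 v(x) = -sqrt(C1 + x^2)
 v(x) = sqrt(C1 + x^2)


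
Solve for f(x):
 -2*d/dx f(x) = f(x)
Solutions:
 f(x) = C1*exp(-x/2)


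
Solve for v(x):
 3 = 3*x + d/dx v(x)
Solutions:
 v(x) = C1 - 3*x^2/2 + 3*x


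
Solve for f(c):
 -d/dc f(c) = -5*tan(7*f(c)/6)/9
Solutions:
 f(c) = -6*asin(C1*exp(35*c/54))/7 + 6*pi/7
 f(c) = 6*asin(C1*exp(35*c/54))/7


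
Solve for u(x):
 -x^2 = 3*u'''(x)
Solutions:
 u(x) = C1 + C2*x + C3*x^2 - x^5/180


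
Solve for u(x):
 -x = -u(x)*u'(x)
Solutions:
 u(x) = -sqrt(C1 + x^2)
 u(x) = sqrt(C1 + x^2)


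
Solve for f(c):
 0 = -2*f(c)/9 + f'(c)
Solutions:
 f(c) = C1*exp(2*c/9)


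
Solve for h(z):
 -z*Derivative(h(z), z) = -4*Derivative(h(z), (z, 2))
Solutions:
 h(z) = C1 + C2*erfi(sqrt(2)*z/4)


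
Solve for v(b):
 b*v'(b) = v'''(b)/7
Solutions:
 v(b) = C1 + Integral(C2*airyai(7^(1/3)*b) + C3*airybi(7^(1/3)*b), b)


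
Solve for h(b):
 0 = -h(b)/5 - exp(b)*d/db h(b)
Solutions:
 h(b) = C1*exp(exp(-b)/5)


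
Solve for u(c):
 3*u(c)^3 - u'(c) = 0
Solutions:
 u(c) = -sqrt(2)*sqrt(-1/(C1 + 3*c))/2
 u(c) = sqrt(2)*sqrt(-1/(C1 + 3*c))/2


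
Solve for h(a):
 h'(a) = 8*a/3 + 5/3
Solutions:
 h(a) = C1 + 4*a^2/3 + 5*a/3


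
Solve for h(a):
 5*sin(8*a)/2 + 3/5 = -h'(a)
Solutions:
 h(a) = C1 - 3*a/5 + 5*cos(8*a)/16


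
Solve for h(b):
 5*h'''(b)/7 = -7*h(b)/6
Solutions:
 h(b) = C3*exp(-210^(2/3)*b/30) + (C1*sin(3^(1/6)*70^(2/3)*b/20) + C2*cos(3^(1/6)*70^(2/3)*b/20))*exp(210^(2/3)*b/60)


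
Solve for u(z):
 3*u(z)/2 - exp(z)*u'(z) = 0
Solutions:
 u(z) = C1*exp(-3*exp(-z)/2)


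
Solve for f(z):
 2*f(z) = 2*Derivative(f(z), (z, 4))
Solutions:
 f(z) = C1*exp(-z) + C2*exp(z) + C3*sin(z) + C4*cos(z)


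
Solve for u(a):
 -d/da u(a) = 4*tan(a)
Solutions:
 u(a) = C1 + 4*log(cos(a))


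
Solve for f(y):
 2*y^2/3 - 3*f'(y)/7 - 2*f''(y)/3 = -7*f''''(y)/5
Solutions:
 f(y) = C1 + C2*exp(-y*(4*5^(2/3)*98^(1/3)/(sqrt(5441) + 81)^(1/3) + 140^(1/3)*(sqrt(5441) + 81)^(1/3))/84)*sin(sqrt(3)*y*(-140^(1/3)*(sqrt(5441) + 81)^(1/3) + 4*5^(2/3)*98^(1/3)/(sqrt(5441) + 81)^(1/3))/84) + C3*exp(-y*(4*5^(2/3)*98^(1/3)/(sqrt(5441) + 81)^(1/3) + 140^(1/3)*(sqrt(5441) + 81)^(1/3))/84)*cos(sqrt(3)*y*(-140^(1/3)*(sqrt(5441) + 81)^(1/3) + 4*5^(2/3)*98^(1/3)/(sqrt(5441) + 81)^(1/3))/84) + C4*exp(y*(4*5^(2/3)*98^(1/3)/(sqrt(5441) + 81)^(1/3) + 140^(1/3)*(sqrt(5441) + 81)^(1/3))/42) + 14*y^3/27 - 196*y^2/81 + 5488*y/729


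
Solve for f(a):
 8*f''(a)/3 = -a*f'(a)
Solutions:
 f(a) = C1 + C2*erf(sqrt(3)*a/4)


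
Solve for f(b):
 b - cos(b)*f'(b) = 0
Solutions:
 f(b) = C1 + Integral(b/cos(b), b)


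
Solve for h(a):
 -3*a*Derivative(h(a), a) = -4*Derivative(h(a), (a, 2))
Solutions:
 h(a) = C1 + C2*erfi(sqrt(6)*a/4)


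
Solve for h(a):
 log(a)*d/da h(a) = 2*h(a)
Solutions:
 h(a) = C1*exp(2*li(a))


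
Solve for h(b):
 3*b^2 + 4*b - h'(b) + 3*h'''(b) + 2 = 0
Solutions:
 h(b) = C1 + C2*exp(-sqrt(3)*b/3) + C3*exp(sqrt(3)*b/3) + b^3 + 2*b^2 + 20*b


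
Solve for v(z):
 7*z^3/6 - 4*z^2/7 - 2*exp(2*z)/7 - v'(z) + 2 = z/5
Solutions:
 v(z) = C1 + 7*z^4/24 - 4*z^3/21 - z^2/10 + 2*z - exp(2*z)/7


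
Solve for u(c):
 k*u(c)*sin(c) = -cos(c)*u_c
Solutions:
 u(c) = C1*exp(k*log(cos(c)))
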